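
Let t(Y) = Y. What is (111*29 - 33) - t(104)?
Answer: 3082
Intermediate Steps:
(111*29 - 33) - t(104) = (111*29 - 33) - 1*104 = (3219 - 33) - 104 = 3186 - 104 = 3082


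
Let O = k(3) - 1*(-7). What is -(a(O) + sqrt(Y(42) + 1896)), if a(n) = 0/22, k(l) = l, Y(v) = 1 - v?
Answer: -sqrt(1855) ≈ -43.070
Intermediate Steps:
O = 10 (O = 3 - 1*(-7) = 3 + 7 = 10)
a(n) = 0 (a(n) = 0*(1/22) = 0)
-(a(O) + sqrt(Y(42) + 1896)) = -(0 + sqrt((1 - 1*42) + 1896)) = -(0 + sqrt((1 - 42) + 1896)) = -(0 + sqrt(-41 + 1896)) = -(0 + sqrt(1855)) = -sqrt(1855)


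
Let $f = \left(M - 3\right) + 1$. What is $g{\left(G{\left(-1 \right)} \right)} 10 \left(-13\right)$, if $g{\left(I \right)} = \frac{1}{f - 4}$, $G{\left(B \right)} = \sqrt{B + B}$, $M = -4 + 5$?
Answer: $26$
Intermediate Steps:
$M = 1$
$G{\left(B \right)} = \sqrt{2} \sqrt{B}$ ($G{\left(B \right)} = \sqrt{2 B} = \sqrt{2} \sqrt{B}$)
$f = -1$ ($f = \left(1 - 3\right) + 1 = -2 + 1 = -1$)
$g{\left(I \right)} = - \frac{1}{5}$ ($g{\left(I \right)} = \frac{1}{-1 - 4} = \frac{1}{-5} = - \frac{1}{5}$)
$g{\left(G{\left(-1 \right)} \right)} 10 \left(-13\right) = \left(- \frac{1}{5}\right) 10 \left(-13\right) = \left(-2\right) \left(-13\right) = 26$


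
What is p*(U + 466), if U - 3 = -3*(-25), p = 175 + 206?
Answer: 207264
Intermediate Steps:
p = 381
U = 78 (U = 3 - 3*(-25) = 3 + 75 = 78)
p*(U + 466) = 381*(78 + 466) = 381*544 = 207264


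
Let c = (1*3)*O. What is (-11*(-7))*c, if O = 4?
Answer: 924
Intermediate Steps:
c = 12 (c = (1*3)*4 = 3*4 = 12)
(-11*(-7))*c = -11*(-7)*12 = 77*12 = 924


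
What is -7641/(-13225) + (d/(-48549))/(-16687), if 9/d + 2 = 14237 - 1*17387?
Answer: 6503897804275797/11256909889029200 ≈ 0.57777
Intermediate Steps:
d = -9/3152 (d = 9/(-2 + (14237 - 1*17387)) = 9/(-2 + (14237 - 17387)) = 9/(-2 - 3150) = 9/(-3152) = 9*(-1/3152) = -9/3152 ≈ -0.0028553)
-7641/(-13225) + (d/(-48549))/(-16687) = -7641/(-13225) - 9/3152/(-48549)/(-16687) = -7641*(-1/13225) - 9/3152*(-1/48549)*(-1/16687) = 7641/13225 + (3/51008816)*(-1/16687) = 7641/13225 - 3/851184112592 = 6503897804275797/11256909889029200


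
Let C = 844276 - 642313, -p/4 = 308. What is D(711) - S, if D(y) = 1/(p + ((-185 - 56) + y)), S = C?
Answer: -153895807/762 ≈ -2.0196e+5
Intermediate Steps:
p = -1232 (p = -4*308 = -1232)
C = 201963
S = 201963
D(y) = 1/(-1473 + y) (D(y) = 1/(-1232 + ((-185 - 56) + y)) = 1/(-1232 + (-241 + y)) = 1/(-1473 + y))
D(711) - S = 1/(-1473 + 711) - 1*201963 = 1/(-762) - 201963 = -1/762 - 201963 = -153895807/762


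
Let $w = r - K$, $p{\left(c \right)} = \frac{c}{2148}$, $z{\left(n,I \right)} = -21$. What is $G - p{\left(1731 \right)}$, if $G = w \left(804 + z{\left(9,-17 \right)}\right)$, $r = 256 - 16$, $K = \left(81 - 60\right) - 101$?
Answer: $\frac{179400383}{716} \approx 2.5056 \cdot 10^{5}$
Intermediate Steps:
$K = -80$ ($K = 21 - 101 = -80$)
$r = 240$
$p{\left(c \right)} = \frac{c}{2148}$ ($p{\left(c \right)} = c \frac{1}{2148} = \frac{c}{2148}$)
$w = 320$ ($w = 240 - -80 = 240 + 80 = 320$)
$G = 250560$ ($G = 320 \left(804 - 21\right) = 320 \cdot 783 = 250560$)
$G - p{\left(1731 \right)} = 250560 - \frac{1}{2148} \cdot 1731 = 250560 - \frac{577}{716} = \frac{179400383}{716}$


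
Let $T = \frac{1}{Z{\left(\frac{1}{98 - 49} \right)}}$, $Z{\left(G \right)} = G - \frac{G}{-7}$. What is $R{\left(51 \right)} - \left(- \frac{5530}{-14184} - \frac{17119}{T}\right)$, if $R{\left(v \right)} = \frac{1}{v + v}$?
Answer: $\frac{16495763639}{41353452} \approx 398.9$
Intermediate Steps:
$R{\left(v \right)} = \frac{1}{2 v}$
$Z{\left(G \right)} = \frac{8 G}{7}$ ($Z{\left(G \right)} = G - G \left(- \frac{1}{7}\right) = G - - \frac{G}{7} = G + \frac{G}{7} = \frac{8 G}{7}$)
$T = \frac{343}{8}$ ($T = \frac{1}{\frac{8}{7} \frac{1}{98 - 49}} = \frac{1}{\frac{8}{7} \cdot \frac{1}{49}} = \frac{1}{\frac{8}{343}} = \frac{343}{8} \approx 42.875$)
$R{\left(51 \right)} - \left(- \frac{5530}{-14184} - \frac{17119}{T}\right) = \frac{1}{2 \cdot 51} - \left(- \frac{5530}{-14184} - \frac{17119}{\frac{343}{8}}\right) = \frac{1}{2} \cdot \frac{1}{51} - \left(\left(-5530\right) \left(- \frac{1}{14184}\right) - \frac{136952}{343}\right) = \frac{1}{102} - \left(\frac{2765}{7092} - \frac{136952}{343}\right) = \frac{1}{102} - - \frac{970315189}{2432556} = \frac{1}{102} + \frac{970315189}{2432556} = \frac{16495763639}{41353452}$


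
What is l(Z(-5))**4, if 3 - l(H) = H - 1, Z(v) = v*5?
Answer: 707281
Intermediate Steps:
Z(v) = 5*v
l(H) = 4 - H (l(H) = 3 - (H - 1) = 3 - (-1 + H) = 3 + (1 - H) = 4 - H)
l(Z(-5))**4 = (4 - 5*(-5))**4 = (4 - 1*(-25))**4 = (4 + 25)**4 = 29**4 = 707281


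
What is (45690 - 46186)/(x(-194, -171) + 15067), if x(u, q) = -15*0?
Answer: -496/15067 ≈ -0.032920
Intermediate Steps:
x(u, q) = 0
(45690 - 46186)/(x(-194, -171) + 15067) = (45690 - 46186)/(0 + 15067) = -496/15067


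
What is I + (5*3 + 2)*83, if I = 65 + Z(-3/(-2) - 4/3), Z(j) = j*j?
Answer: 53137/36 ≈ 1476.0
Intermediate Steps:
Z(j) = j**2
I = 2341/36 (I = 65 + (-3/(-2) - 4/3)**2 = 65 + (-3*(-1/2) - 4*1/3)**2 = 65 + (3/2 - 4/3)**2 = 65 + (1/6)**2 = 65 + 1/36 = 2341/36 ≈ 65.028)
I + (5*3 + 2)*83 = 2341/36 + (5*3 + 2)*83 = 2341/36 + (15 + 2)*83 = 2341/36 + 17*83 = 2341/36 + 1411 = 53137/36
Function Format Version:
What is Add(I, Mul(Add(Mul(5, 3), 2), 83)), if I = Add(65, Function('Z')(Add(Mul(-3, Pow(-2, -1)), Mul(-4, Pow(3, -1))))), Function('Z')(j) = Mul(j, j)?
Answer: Rational(53137, 36) ≈ 1476.0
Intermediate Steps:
Function('Z')(j) = Pow(j, 2)
I = Rational(2341, 36) (I = Add(65, Pow(Add(Mul(-3, Pow(-2, -1)), Mul(-4, Pow(3, -1))), 2)) = Add(65, Pow(Add(Mul(-3, Rational(-1, 2)), Mul(-4, Rational(1, 3))), 2)) = Add(65, Pow(Add(Rational(3, 2), Rational(-4, 3)), 2)) = Add(65, Pow(Rational(1, 6), 2)) = Add(65, Rational(1, 36)) = Rational(2341, 36) ≈ 65.028)
Add(I, Mul(Add(Mul(5, 3), 2), 83)) = Add(Rational(2341, 36), Mul(Add(Mul(5, 3), 2), 83)) = Add(Rational(2341, 36), Mul(Add(15, 2), 83)) = Add(Rational(2341, 36), Mul(17, 83)) = Add(Rational(2341, 36), 1411) = Rational(53137, 36)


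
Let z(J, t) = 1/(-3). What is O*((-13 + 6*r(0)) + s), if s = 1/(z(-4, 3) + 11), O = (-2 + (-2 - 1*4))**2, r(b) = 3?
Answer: 326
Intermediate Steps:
z(J, t) = -1/3
O = 64 (O = (-2 + (-2 - 4))**2 = (-2 - 6)**2 = (-8)**2 = 64)
s = 3/32 (s = 1/(-1/3 + 11) = 1/(32/3) = 3/32 ≈ 0.093750)
O*((-13 + 6*r(0)) + s) = 64*((-13 + 6*3) + 3/32) = 64*((-13 + 18) + 3/32) = 64*(5 + 3/32) = 64*(163/32) = 326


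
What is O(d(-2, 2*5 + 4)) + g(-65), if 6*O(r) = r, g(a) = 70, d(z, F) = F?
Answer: 217/3 ≈ 72.333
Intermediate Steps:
O(r) = r/6
O(d(-2, 2*5 + 4)) + g(-65) = (2*5 + 4)/6 + 70 = (10 + 4)/6 + 70 = (⅙)*14 + 70 = 7/3 + 70 = 217/3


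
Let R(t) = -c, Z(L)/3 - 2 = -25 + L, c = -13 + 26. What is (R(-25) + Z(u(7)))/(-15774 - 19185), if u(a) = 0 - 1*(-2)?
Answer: 76/34959 ≈ 0.0021740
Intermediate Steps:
c = 13
u(a) = 2 (u(a) = 0 + 2 = 2)
Z(L) = -69 + 3*L (Z(L) = 6 + 3*(-25 + L) = 6 + (-75 + 3*L) = -69 + 3*L)
R(t) = -13 (R(t) = -1*13 = -13)
(R(-25) + Z(u(7)))/(-15774 - 19185) = (-13 + (-69 + 3*2))/(-15774 - 19185) = (-13 + (-69 + 6))/(-34959) = (-13 - 63)*(-1/34959) = -76*(-1/34959) = 76/34959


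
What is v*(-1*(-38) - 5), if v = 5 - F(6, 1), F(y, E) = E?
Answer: 132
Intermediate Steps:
v = 4 (v = 5 - 1*1 = 5 - 1 = 4)
v*(-1*(-38) - 5) = 4*(-1*(-38) - 5) = 4*(38 - 5) = 4*33 = 132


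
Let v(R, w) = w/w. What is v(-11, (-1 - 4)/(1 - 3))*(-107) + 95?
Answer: -12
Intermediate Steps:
v(R, w) = 1
v(-11, (-1 - 4)/(1 - 3))*(-107) + 95 = 1*(-107) + 95 = -107 + 95 = -12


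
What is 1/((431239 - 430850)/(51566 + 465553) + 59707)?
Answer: 517119/30875624522 ≈ 1.6748e-5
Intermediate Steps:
1/((431239 - 430850)/(51566 + 465553) + 59707) = 1/(389/517119 + 59707) = 1/(30875624522/517119) = 517119/30875624522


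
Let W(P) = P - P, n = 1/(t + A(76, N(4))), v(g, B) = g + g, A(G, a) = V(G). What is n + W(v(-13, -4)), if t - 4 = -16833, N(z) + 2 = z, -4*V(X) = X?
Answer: -1/16848 ≈ -5.9354e-5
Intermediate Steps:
V(X) = -X/4
N(z) = -2 + z
A(G, a) = -G/4
t = -16829 (t = 4 - 16833 = -16829)
v(g, B) = 2*g
n = -1/16848 (n = 1/(-16829 - 1/4*76) = 1/(-16829 - 19) = 1/(-16848) = -1/16848 ≈ -5.9354e-5)
W(P) = 0
n + W(v(-13, -4)) = -1/16848 + 0 = -1/16848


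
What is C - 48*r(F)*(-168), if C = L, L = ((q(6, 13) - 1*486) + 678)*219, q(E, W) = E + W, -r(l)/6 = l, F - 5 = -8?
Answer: 191361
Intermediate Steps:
F = -3 (F = 5 - 8 = -3)
r(l) = -6*l
L = 46209 (L = (((6 + 13) - 1*486) + 678)*219 = ((19 - 486) + 678)*219 = (-467 + 678)*219 = 211*219 = 46209)
C = 46209
C - 48*r(F)*(-168) = 46209 - (-288)*(-3)*(-168) = 46209 - 48*18*(-168) = 46209 - 864*(-168) = 46209 + 145152 = 191361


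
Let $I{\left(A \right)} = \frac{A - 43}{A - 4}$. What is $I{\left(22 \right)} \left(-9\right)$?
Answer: $\frac{21}{2} \approx 10.5$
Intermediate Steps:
$I{\left(A \right)} = \frac{-43 + A}{-4 + A}$
$I{\left(22 \right)} \left(-9\right) = \frac{-43 + 22}{-4 + 22} \left(-9\right) = \frac{1}{18} \left(-21\right) \left(-9\right) = \left(- \frac{7}{6}\right) \left(-9\right) = \frac{21}{2}$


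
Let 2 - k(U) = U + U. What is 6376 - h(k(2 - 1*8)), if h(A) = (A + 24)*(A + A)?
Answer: 5312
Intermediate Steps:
k(U) = 2 - 2*U (k(U) = 2 - (U + U) = 2 - 2*U)
h(A) = 2*A*(24 + A) (h(A) = (24 + A)*(2*A) = 2*A*(24 + A))
6376 - h(k(2 - 1*8)) = 6376 - 2*(2 - 2*(2 - 1*8))*(24 + (2 - 2*(2 - 1*8))) = 6376 - 2*(2 - 2*(2 - 8))*(24 + (2 - 2*(2 - 8))) = 6376 - 2*(2 - 2*(-6))*(24 + (2 - 2*(-6))) = 6376 - 2*(2 + 12)*(24 + (2 + 12)) = 6376 - 2*14*(24 + 14) = 6376 - 2*14*38 = 6376 - 1*1064 = 6376 - 1064 = 5312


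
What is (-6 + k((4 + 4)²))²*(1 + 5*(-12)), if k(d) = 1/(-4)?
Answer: -36875/16 ≈ -2304.7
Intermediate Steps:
k(d) = -¼
(-6 + k((4 + 4)²))²*(1 + 5*(-12)) = (-6 - ¼)²*(1 + 5*(-12)) = (-25/4)²*(1 - 60) = (625/16)*(-59) = -36875/16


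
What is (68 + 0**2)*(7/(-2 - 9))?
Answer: -476/11 ≈ -43.273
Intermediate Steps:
(68 + 0**2)*(7/(-2 - 9)) = (68 + 0)*(7/(-11)) = 68*(-1/11*7) = 68*(-7/11) = -476/11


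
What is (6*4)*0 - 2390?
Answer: -2390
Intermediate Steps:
(6*4)*0 - 2390 = 24*0 - 2390 = 0 - 2390 = -2390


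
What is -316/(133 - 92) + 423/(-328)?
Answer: -2951/328 ≈ -8.9969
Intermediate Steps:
-316/(133 - 92) + 423/(-328) = -316/41 + 423*(-1/328) = -316*1/41 - 423/328 = -316/41 - 423/328 = -2951/328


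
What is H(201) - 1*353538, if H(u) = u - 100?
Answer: -353437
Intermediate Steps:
H(u) = -100 + u
H(201) - 1*353538 = (-100 + 201) - 1*353538 = 101 - 353538 = -353437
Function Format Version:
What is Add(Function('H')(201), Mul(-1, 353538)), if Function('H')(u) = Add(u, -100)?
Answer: -353437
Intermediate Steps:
Function('H')(u) = Add(-100, u)
Add(Function('H')(201), Mul(-1, 353538)) = Add(Add(-100, 201), Mul(-1, 353538)) = Add(101, -353538) = -353437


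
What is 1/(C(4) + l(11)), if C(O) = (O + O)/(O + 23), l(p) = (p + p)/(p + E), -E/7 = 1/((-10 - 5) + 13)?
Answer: 783/1420 ≈ 0.55141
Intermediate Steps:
E = 7/2 (E = -7/((-10 - 5) + 13) = -7/(-15 + 13) = -7/(-2) = -7*(-1/2) = 7/2 ≈ 3.5000)
l(p) = 2*p/(7/2 + p) (l(p) = (p + p)/(p + 7/2) = (2*p)/(7/2 + p) = 2*p/(7/2 + p))
C(O) = 2*O/(23 + O) (C(O) = (2*O)/(23 + O) = 2*O/(23 + O))
1/(C(4) + l(11)) = 1/(2*4/(23 + 4) + 4*11/(7 + 2*11)) = 1/(2*4/27 + 4*11/(7 + 22)) = 1/(2*4*(1/27) + 4*11/29) = 1/(8/27 + 4*11*(1/29)) = 1/(8/27 + 44/29) = 1/(1420/783) = 783/1420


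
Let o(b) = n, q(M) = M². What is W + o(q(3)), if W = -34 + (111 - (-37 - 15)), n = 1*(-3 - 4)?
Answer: 122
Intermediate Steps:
n = -7 (n = 1*(-7) = -7)
o(b) = -7
W = 129 (W = -34 + (111 - 1*(-52)) = -34 + (111 + 52) = -34 + 163 = 129)
W + o(q(3)) = 129 - 7 = 122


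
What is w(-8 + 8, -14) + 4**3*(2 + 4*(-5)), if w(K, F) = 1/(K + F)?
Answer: -16129/14 ≈ -1152.1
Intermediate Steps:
w(K, F) = 1/(F + K)
w(-8 + 8, -14) + 4**3*(2 + 4*(-5)) = 1/(-14 + (-8 + 8)) + 4**3*(2 + 4*(-5)) = 1/(-14 + 0) + 64*(2 - 20) = 1/(-14) + 64*(-18) = -1/14 - 1152 = -16129/14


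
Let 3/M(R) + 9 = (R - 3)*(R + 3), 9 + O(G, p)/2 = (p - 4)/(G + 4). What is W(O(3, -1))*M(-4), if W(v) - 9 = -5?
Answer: -6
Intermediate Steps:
O(G, p) = -18 + 2*(-4 + p)/(4 + G) (O(G, p) = -18 + 2*((p - 4)/(G + 4)) = -18 + 2*((-4 + p)/(4 + G)) = -18 + 2*(-4 + p)/(4 + G))
W(v) = 4 (W(v) = 9 - 5 = 4)
M(R) = 3/(-9 + (-3 + R)*(3 + R)) (M(R) = 3/(-9 + (R - 3)*(R + 3)) = 3/(-9 + (-3 + R)*(3 + R)))
W(O(3, -1))*M(-4) = 4*(3/(-18 + (-4)²)) = 4*(3/(-18 + 16)) = 4*(3/(-2)) = 4*(3*(-½)) = 4*(-3/2) = -6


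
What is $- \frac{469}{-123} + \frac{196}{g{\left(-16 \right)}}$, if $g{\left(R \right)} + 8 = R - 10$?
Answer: $- \frac{4081}{2091} \approx -1.9517$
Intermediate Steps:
$g{\left(R \right)} = -18 + R$ ($g{\left(R \right)} = -8 + \left(R - 10\right) = -8 + \left(-10 + R\right) = -18 + R$)
$- \frac{469}{-123} + \frac{196}{g{\left(-16 \right)}} = - \frac{469}{-123} + \frac{196}{-18 - 16} = \left(-469\right) \left(- \frac{1}{123}\right) + \frac{196}{-34} = \frac{469}{123} + 196 \left(- \frac{1}{34}\right) = \frac{469}{123} - \frac{98}{17} = - \frac{4081}{2091}$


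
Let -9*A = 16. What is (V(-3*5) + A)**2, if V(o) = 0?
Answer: 256/81 ≈ 3.1605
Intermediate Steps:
A = -16/9 (A = -1/9*16 = -16/9 ≈ -1.7778)
(V(-3*5) + A)**2 = (0 - 16/9)**2 = (-16/9)**2 = 256/81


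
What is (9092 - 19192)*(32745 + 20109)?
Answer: -533825400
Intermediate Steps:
(9092 - 19192)*(32745 + 20109) = -10100*52854 = -533825400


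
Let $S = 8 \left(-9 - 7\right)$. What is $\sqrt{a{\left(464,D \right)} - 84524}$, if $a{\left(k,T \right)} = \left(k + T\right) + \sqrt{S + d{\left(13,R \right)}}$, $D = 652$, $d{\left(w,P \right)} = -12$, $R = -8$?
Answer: $\sqrt{-83408 + 2 i \sqrt{35}} \approx 0.02 + 288.8 i$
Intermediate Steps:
$S = -128$ ($S = 8 \left(-16\right) = -128$)
$a{\left(k,T \right)} = T + k + 2 i \sqrt{35}$ ($a{\left(k,T \right)} = \left(k + T\right) + \sqrt{-128 - 12} = \left(T + k\right) + \sqrt{-140} = \left(T + k\right) + 2 i \sqrt{35} = T + k + 2 i \sqrt{35}$)
$\sqrt{a{\left(464,D \right)} - 84524} = \sqrt{\left(652 + 464 + 2 i \sqrt{35}\right) - 84524} = \sqrt{\left(1116 + 2 i \sqrt{35}\right) - 84524} = \sqrt{-83408 + 2 i \sqrt{35}}$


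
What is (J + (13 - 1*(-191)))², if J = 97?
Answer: 90601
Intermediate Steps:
(J + (13 - 1*(-191)))² = (97 + (13 - 1*(-191)))² = (97 + (13 + 191))² = (97 + 204)² = 301² = 90601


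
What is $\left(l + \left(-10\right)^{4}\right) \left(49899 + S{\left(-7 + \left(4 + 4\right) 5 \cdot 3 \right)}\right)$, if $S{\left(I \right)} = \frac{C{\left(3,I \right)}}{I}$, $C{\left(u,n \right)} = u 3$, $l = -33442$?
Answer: $- \frac{132179967432}{113} \approx -1.1697 \cdot 10^{9}$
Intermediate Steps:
$C{\left(u,n \right)} = 3 u$
$S{\left(I \right)} = \frac{9}{I}$ ($S{\left(I \right)} = \frac{3 \cdot 3}{I} = \frac{9}{I}$)
$\left(l + \left(-10\right)^{4}\right) \left(49899 + S{\left(-7 + \left(4 + 4\right) 5 \cdot 3 \right)}\right) = \left(-33442 + \left(-10\right)^{4}\right) \left(49899 + \frac{9}{-7 + \left(4 + 4\right) 5 \cdot 3}\right) = \left(-33442 + 10000\right) \left(49899 + \frac{9}{-7 + 8 \cdot 5 \cdot 3}\right) = - 23442 \left(49899 + \frac{9}{-7 + 40 \cdot 3}\right) = - 23442 \left(49899 + \frac{9}{-7 + 120}\right) = - 23442 \left(49899 + \frac{9}{113}\right) = \left(-23442\right) \frac{5638596}{113} = - \frac{132179967432}{113}$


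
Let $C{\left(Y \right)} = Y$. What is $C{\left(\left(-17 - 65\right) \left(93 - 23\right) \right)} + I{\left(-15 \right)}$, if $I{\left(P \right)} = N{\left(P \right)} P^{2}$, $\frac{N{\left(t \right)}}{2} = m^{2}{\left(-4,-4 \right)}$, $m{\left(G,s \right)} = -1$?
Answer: $-5290$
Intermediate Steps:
$N{\left(t \right)} = 2$ ($N{\left(t \right)} = 2 \left(-1\right)^{2} = 2 \cdot 1 = 2$)
$I{\left(P \right)} = 2 P^{2}$
$C{\left(\left(-17 - 65\right) \left(93 - 23\right) \right)} + I{\left(-15 \right)} = \left(-17 - 65\right) \left(93 - 23\right) + 2 \left(-15\right)^{2} = \left(-82\right) 70 + 2 \cdot 225 = -5740 + 450 = -5290$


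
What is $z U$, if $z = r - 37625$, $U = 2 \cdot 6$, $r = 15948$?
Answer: $-260124$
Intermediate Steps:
$U = 12$
$z = -21677$ ($z = 15948 - 37625 = -21677$)
$z U = \left(-21677\right) 12 = -260124$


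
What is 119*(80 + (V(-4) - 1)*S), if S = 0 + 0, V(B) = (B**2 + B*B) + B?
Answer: 9520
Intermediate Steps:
V(B) = B + 2*B**2 (V(B) = (B**2 + B**2) + B = 2*B**2 + B = B + 2*B**2)
S = 0
119*(80 + (V(-4) - 1)*S) = 119*(80 + (-4*(1 + 2*(-4)) - 1)*0) = 119*(80 + (-4*(1 - 8) - 1)*0) = 119*(80 + (-4*(-7) - 1)*0) = 119*(80 + (28 - 1)*0) = 119*(80 + 27*0) = 119*(80 + 0) = 119*80 = 9520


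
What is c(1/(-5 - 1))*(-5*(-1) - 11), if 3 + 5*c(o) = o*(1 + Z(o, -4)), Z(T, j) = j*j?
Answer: 7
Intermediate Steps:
Z(T, j) = j²
c(o) = -⅗ + 17*o/5 (c(o) = -⅗ + (o*(1 + (-4)²))/5 = -⅗ + (o*(1 + 16))/5 = -⅗ + (o*17)/5 = -⅗ + (17*o)/5 = -⅗ + 17*o/5)
c(1/(-5 - 1))*(-5*(-1) - 11) = (-⅗ + 17/(5*(-5 - 1)))*(-5*(-1) - 11) = (-⅗ + (17/5)/(-6))*(5 - 11) = (-⅗ + (17/5)*(-⅙))*(-6) = (-⅗ - 17/30)*(-6) = -7/6*(-6) = 7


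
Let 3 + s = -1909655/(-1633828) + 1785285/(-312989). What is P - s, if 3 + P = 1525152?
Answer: 779919590052079769/511370191892 ≈ 1.5252e+6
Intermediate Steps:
P = 1525149 (P = -3 + 1525152 = 1525149)
s = -3853258187861/511370191892 (s = -3 + (-1909655/(-1633828) + 1785285/(-312989)) = -3 + (-1909655*(-1/1633828) + 1785285*(-1/312989)) = -3 + (1909655/1633828 - 1785285/312989) = -3 - 2319147612185/511370191892 = -3853258187861/511370191892 ≈ -7.5352)
P - s = 1525149 - 1*(-3853258187861/511370191892) = 1525149 + 3853258187861/511370191892 = 779919590052079769/511370191892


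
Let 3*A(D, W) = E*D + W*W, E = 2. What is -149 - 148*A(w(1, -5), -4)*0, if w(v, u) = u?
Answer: -149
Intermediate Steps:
A(D, W) = W**2/3 + 2*D/3 (A(D, W) = (2*D + W*W)/3 = (2*D + W**2)/3 = (W**2 + 2*D)/3 = W**2/3 + 2*D/3)
-149 - 148*A(w(1, -5), -4)*0 = -149 - 148*((1/3)*(-4)**2 + (2/3)*(-5))*0 = -149 - 148*((1/3)*16 - 10/3)*0 = -149 - 148*(16/3 - 10/3)*0 = -149 - 296*0 = -149 - 148*0 = -149 + 0 = -149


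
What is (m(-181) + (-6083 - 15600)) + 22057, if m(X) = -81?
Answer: 293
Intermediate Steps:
(m(-181) + (-6083 - 15600)) + 22057 = (-81 + (-6083 - 15600)) + 22057 = (-81 - 21683) + 22057 = -21764 + 22057 = 293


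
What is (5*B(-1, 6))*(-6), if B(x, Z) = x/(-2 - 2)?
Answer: -15/2 ≈ -7.5000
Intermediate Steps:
B(x, Z) = -x/4 (B(x, Z) = x/(-4) = -x/4)
(5*B(-1, 6))*(-6) = (5*(-1/4*(-1)))*(-6) = (5*(1/4))*(-6) = (5/4)*(-6) = -15/2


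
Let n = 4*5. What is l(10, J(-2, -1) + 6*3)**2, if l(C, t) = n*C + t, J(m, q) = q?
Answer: 47089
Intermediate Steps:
n = 20
l(C, t) = t + 20*C (l(C, t) = 20*C + t = t + 20*C)
l(10, J(-2, -1) + 6*3)**2 = ((-1 + 6*3) + 20*10)**2 = ((-1 + 18) + 200)**2 = (17 + 200)**2 = 217**2 = 47089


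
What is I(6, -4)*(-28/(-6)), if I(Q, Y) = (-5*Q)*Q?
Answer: -840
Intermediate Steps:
I(Q, Y) = -5*Q**2
I(6, -4)*(-28/(-6)) = (-5*6**2)*(-28/(-6)) = (-5*36)*(-28*(-1/6)) = -180*14/3 = -840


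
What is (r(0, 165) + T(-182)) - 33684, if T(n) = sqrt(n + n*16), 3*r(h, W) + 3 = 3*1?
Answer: -33684 + I*sqrt(3094) ≈ -33684.0 + 55.624*I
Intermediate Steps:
r(h, W) = 0 (r(h, W) = -1 + (3*1)/3 = -1 + (1/3)*3 = -1 + 1 = 0)
T(n) = sqrt(17)*sqrt(n) (T(n) = sqrt(n + 16*n) = sqrt(17*n) = sqrt(17)*sqrt(n))
(r(0, 165) + T(-182)) - 33684 = (0 + sqrt(17)*sqrt(-182)) - 33684 = (0 + sqrt(17)*(I*sqrt(182))) - 33684 = (0 + I*sqrt(3094)) - 33684 = I*sqrt(3094) - 33684 = -33684 + I*sqrt(3094)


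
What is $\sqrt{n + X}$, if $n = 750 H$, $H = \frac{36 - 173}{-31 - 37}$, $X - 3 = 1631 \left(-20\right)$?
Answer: $\frac{i \sqrt{35958502}}{34} \approx 176.37 i$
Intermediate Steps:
$X = -32617$ ($X = 3 + 1631 \left(-20\right) = 3 - 32620 = -32617$)
$H = \frac{137}{68}$ ($H = - \frac{137}{-68} = \left(-137\right) \left(- \frac{1}{68}\right) = \frac{137}{68} \approx 2.0147$)
$n = \frac{51375}{34}$ ($n = 750 \cdot \frac{137}{68} = \frac{51375}{34} \approx 1511.0$)
$\sqrt{n + X} = \sqrt{\frac{51375}{34} - 32617} = \sqrt{- \frac{1057603}{34}} = \frac{i \sqrt{35958502}}{34}$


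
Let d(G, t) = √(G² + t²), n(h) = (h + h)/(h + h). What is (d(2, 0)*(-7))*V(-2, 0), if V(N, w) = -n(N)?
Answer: 14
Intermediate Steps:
n(h) = 1 (n(h) = (2*h)/((2*h)) = (2*h)*(1/(2*h)) = 1)
V(N, w) = -1 (V(N, w) = -1*1 = -1)
(d(2, 0)*(-7))*V(-2, 0) = (√(2² + 0²)*(-7))*(-1) = (√(4 + 0)*(-7))*(-1) = (√4*(-7))*(-1) = (2*(-7))*(-1) = -14*(-1) = 14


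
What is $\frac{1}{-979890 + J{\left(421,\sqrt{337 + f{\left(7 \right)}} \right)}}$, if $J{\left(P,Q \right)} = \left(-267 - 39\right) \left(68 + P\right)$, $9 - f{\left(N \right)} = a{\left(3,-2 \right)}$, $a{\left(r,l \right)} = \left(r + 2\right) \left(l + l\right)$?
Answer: $- \frac{1}{1129524} \approx -8.8533 \cdot 10^{-7}$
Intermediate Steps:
$a{\left(r,l \right)} = 2 l \left(2 + r\right)$ ($a{\left(r,l \right)} = \left(2 + r\right) 2 l = 2 l \left(2 + r\right)$)
$f{\left(N \right)} = 29$ ($f{\left(N \right)} = 9 - 2 \left(-2\right) \left(2 + 3\right) = 9 - 2 \left(-2\right) 5 = 9 - -20 = 9 + 20 = 29$)
$J{\left(P,Q \right)} = -20808 - 306 P$ ($J{\left(P,Q \right)} = - 306 \left(68 + P\right) = -20808 - 306 P$)
$\frac{1}{-979890 + J{\left(421,\sqrt{337 + f{\left(7 \right)}} \right)}} = \frac{1}{-979890 - 149634} = \frac{1}{-1129524} = - \frac{1}{1129524}$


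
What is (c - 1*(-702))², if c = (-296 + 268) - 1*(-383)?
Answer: 1117249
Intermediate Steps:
c = 355 (c = -28 + 383 = 355)
(c - 1*(-702))² = (355 - 1*(-702))² = (355 + 702)² = 1057² = 1117249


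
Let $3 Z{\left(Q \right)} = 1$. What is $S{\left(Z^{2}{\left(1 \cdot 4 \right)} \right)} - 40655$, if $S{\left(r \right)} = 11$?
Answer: $-40644$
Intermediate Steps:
$Z{\left(Q \right)} = \frac{1}{3}$ ($Z{\left(Q \right)} = \frac{1}{3} \cdot 1 = \frac{1}{3}$)
$S{\left(Z^{2}{\left(1 \cdot 4 \right)} \right)} - 40655 = 11 - 40655 = -40644$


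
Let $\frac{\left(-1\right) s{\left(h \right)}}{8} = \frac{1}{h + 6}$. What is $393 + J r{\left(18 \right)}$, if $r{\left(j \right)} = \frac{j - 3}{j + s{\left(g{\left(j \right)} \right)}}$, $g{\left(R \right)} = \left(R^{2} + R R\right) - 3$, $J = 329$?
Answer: $\frac{1562943}{2342} \approx 667.35$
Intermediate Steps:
$g{\left(R \right)} = -3 + 2 R^{2}$ ($g{\left(R \right)} = \left(R^{2} + R^{2}\right) - 3 = 2 R^{2} - 3 = -3 + 2 R^{2}$)
$s{\left(h \right)} = - \frac{8}{6 + h}$ ($s{\left(h \right)} = - \frac{8}{h + 6} = - \frac{8}{6 + h}$)
$r{\left(j \right)} = \frac{-3 + j}{j - \frac{8}{3 + 2 j^{2}}}$ ($r{\left(j \right)} = \frac{j - 3}{j - \frac{8}{6 + \left(-3 + 2 j^{2}\right)}} = \frac{-3 + j}{j - \frac{8}{3 + 2 j^{2}}}$)
$393 + J r{\left(18 \right)} = 393 + 329 \frac{\left(-3 + 18\right) \left(3 + 2 \cdot 18^{2}\right)}{-8 + 18 \left(3 + 2 \cdot 18^{2}\right)} = 393 + 329 \frac{1}{-8 + 18 \left(3 + 2 \cdot 324\right)} 15 \left(3 + 2 \cdot 324\right) = 393 + 329 \frac{1}{-8 + 18 \left(3 + 648\right)} 15 \left(3 + 648\right) = 393 + 329 \frac{1}{-8 + 18 \cdot 651} \cdot 15 \cdot 651 = 393 + 329 \frac{1}{-8 + 11718} \cdot 15 \cdot 651 = 393 + 329 \cdot \frac{1}{11710} \cdot 15 \cdot 651 = 393 + 329 \cdot \frac{1953}{2342} = 393 + \frac{642537}{2342} = \frac{1562943}{2342}$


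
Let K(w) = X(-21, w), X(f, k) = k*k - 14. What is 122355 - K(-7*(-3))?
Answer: 121928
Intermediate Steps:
X(f, k) = -14 + k² (X(f, k) = k² - 14 = -14 + k²)
K(w) = -14 + w²
122355 - K(-7*(-3)) = 122355 - (-14 + (-7*(-3))²) = 122355 - (-14 + 21²) = 122355 - (-14 + 441) = 122355 - 1*427 = 122355 - 427 = 121928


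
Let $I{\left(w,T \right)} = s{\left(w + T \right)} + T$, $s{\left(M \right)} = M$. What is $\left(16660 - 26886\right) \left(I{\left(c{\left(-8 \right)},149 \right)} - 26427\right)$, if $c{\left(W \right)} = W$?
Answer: $267276962$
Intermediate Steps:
$I{\left(w,T \right)} = w + 2 T$ ($I{\left(w,T \right)} = \left(w + T\right) + T = \left(T + w\right) + T = w + 2 T$)
$\left(16660 - 26886\right) \left(I{\left(c{\left(-8 \right)},149 \right)} - 26427\right) = \left(16660 - 26886\right) \left(\left(-8 + 2 \cdot 149\right) - 26427\right) = - 10226 \left(\left(-8 + 298\right) - 26427\right) = - 10226 \left(290 - 26427\right) = \left(-10226\right) \left(-26137\right) = 267276962$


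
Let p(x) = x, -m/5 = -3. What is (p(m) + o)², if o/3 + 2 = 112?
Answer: 119025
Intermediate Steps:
m = 15 (m = -5*(-3) = 15)
o = 330 (o = -6 + 3*112 = -6 + 336 = 330)
(p(m) + o)² = (15 + 330)² = 345² = 119025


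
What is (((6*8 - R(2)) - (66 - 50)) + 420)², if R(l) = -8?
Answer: 211600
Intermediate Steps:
(((6*8 - R(2)) - (66 - 50)) + 420)² = (((6*8 - 1*(-8)) - (66 - 50)) + 420)² = (((48 + 8) - 1*16) + 420)² = ((56 - 16) + 420)² = (40 + 420)² = 460² = 211600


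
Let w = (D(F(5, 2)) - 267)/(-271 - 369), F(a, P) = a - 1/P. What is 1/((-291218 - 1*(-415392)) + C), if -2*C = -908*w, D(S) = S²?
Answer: 1280/159166769 ≈ 8.0419e-6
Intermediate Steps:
F(a, P) = a - 1/P
w = 987/2560 (w = ((5 - 1/2)² - 267)/(-271 - 369) = ((5 - 1*½)² - 267)/(-640) = ((5 - ½)² - 267)*(-1/640) = ((9/2)² - 267)*(-1/640) = (81/4 - 267)*(-1/640) = -987/4*(-1/640) = 987/2560 ≈ 0.38555)
C = 224049/1280 (C = -(-454)*987/2560 = -½*(-224049/640) = 224049/1280 ≈ 175.04)
1/((-291218 - 1*(-415392)) + C) = 1/((-291218 - 1*(-415392)) + 224049/1280) = 1/((-291218 + 415392) + 224049/1280) = 1/(124174 + 224049/1280) = 1/(159166769/1280) = 1280/159166769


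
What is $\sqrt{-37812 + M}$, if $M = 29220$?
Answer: $4 i \sqrt{537} \approx 92.693 i$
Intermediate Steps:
$\sqrt{-37812 + M} = \sqrt{-37812 + 29220} = \sqrt{-8592} = 4 i \sqrt{537}$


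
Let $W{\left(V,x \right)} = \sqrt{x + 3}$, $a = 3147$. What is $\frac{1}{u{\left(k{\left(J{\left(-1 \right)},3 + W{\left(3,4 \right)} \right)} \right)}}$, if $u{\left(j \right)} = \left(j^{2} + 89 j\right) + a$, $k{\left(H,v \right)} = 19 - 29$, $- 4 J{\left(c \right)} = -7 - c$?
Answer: $\frac{1}{2357} \approx 0.00042427$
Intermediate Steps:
$J{\left(c \right)} = \frac{7}{4} + \frac{c}{4}$ ($J{\left(c \right)} = - \frac{-7 - c}{4} = \frac{7}{4} + \frac{c}{4}$)
$W{\left(V,x \right)} = \sqrt{3 + x}$
$k{\left(H,v \right)} = -10$ ($k{\left(H,v \right)} = 19 - 29 = -10$)
$u{\left(j \right)} = 3147 + j^{2} + 89 j$ ($u{\left(j \right)} = \left(j^{2} + 89 j\right) + 3147 = 3147 + j^{2} + 89 j$)
$\frac{1}{u{\left(k{\left(J{\left(-1 \right)},3 + W{\left(3,4 \right)} \right)} \right)}} = \frac{1}{3147 + \left(-10\right)^{2} + 89 \left(-10\right)} = \frac{1}{3147 + 100 - 890} = \frac{1}{2357}$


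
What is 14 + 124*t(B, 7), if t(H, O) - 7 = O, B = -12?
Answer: 1750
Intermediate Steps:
t(H, O) = 7 + O
14 + 124*t(B, 7) = 14 + 124*(7 + 7) = 14 + 124*14 = 14 + 1736 = 1750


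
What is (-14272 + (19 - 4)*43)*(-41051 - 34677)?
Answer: 1031945456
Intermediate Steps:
(-14272 + (19 - 4)*43)*(-41051 - 34677) = (-14272 + 15*43)*(-75728) = (-14272 + 645)*(-75728) = -13627*(-75728) = 1031945456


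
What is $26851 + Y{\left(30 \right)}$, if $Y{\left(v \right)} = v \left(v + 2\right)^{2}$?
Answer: $57571$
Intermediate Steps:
$Y{\left(v \right)} = v \left(2 + v\right)^{2}$
$26851 + Y{\left(30 \right)} = 26851 + 30 \left(2 + 30\right)^{2} = 26851 + 30 \cdot 32^{2} = 26851 + 30 \cdot 1024 = 26851 + 30720 = 57571$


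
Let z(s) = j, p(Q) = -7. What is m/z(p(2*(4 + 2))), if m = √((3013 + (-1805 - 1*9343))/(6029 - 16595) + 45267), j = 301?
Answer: √561523327718/1060122 ≈ 0.70685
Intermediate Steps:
z(s) = 301
m = √561523327718/3522 (m = √((3013 + (-1805 - 9343))/(-10566) + 45267) = √((3013 - 11148)*(-1/10566) + 45267) = √(-8135*(-1/10566) + 45267) = √(8135/10566 + 45267) = √(478299257/10566) = √561523327718/3522 ≈ 212.76)
m/z(p(2*(4 + 2))) = (√561523327718/3522)/301 = (√561523327718/3522)*(1/301) = √561523327718/1060122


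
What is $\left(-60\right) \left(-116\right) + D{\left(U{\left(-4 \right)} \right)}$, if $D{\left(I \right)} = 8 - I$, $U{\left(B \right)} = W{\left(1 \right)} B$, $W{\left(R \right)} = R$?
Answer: $6972$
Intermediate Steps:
$U{\left(B \right)} = B$ ($U{\left(B \right)} = 1 B = B$)
$\left(-60\right) \left(-116\right) + D{\left(U{\left(-4 \right)} \right)} = \left(-60\right) \left(-116\right) + \left(8 - -4\right) = 6960 + \left(8 + 4\right) = 6960 + 12 = 6972$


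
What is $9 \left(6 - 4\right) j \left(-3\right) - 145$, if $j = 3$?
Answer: $-307$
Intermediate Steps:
$9 \left(6 - 4\right) j \left(-3\right) - 145 = 9 \left(6 - 4\right) 3 \left(-3\right) - 145 = 9 \cdot 2 \cdot 3 \left(-3\right) - 145 = 9 \cdot 6 \left(-3\right) - 145 = 9 \left(-18\right) - 145 = -162 - 145 = -307$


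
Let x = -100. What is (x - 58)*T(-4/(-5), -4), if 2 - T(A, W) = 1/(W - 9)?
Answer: -4266/13 ≈ -328.15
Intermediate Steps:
T(A, W) = 2 - 1/(-9 + W) (T(A, W) = 2 - 1/(W - 9) = 2 - 1/(-9 + W))
(x - 58)*T(-4/(-5), -4) = (-100 - 58)*((-19 + 2*(-4))/(-9 - 4)) = -158*(-19 - 8)/(-13) = -(-158)*(-27)/13 = -158*27/13 = -4266/13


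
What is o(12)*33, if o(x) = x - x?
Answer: 0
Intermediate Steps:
o(x) = 0
o(12)*33 = 0*33 = 0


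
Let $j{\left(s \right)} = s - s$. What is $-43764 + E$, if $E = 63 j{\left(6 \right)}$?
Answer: $-43764$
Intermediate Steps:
$j{\left(s \right)} = 0$
$E = 0$ ($E = 63 \cdot 0 = 0$)
$-43764 + E = -43764 + 0 = -43764$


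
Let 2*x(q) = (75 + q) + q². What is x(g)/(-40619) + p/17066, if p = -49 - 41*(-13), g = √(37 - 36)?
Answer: 19002555/693203854 ≈ 0.027413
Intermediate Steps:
g = 1 (g = √1 = 1)
p = 484 (p = -49 + 533 = 484)
x(q) = 75/2 + q/2 + q²/2 (x(q) = ((75 + q) + q²)/2 = (75 + q + q²)/2 = 75/2 + q/2 + q²/2)
x(g)/(-40619) + p/17066 = (75/2 + (½)*1 + (½)*1²)/(-40619) + 484/17066 = (75/2 + ½ + (½)*1)*(-1/40619) + 484*(1/17066) = (75/2 + ½ + ½)*(-1/40619) + 242/8533 = (77/2)*(-1/40619) + 242/8533 = -77/81238 + 242/8533 = 19002555/693203854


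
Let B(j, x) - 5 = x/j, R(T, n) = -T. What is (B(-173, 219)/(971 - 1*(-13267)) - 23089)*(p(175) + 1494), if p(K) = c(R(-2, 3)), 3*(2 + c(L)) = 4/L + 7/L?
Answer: -127436435569480/3694761 ≈ -3.4491e+7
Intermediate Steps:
B(j, x) = 5 + x/j
c(L) = -2 + 11/(3*L) (c(L) = -2 + (4/L + 7/L)/3 = -2 + (11/L)/3 = -2 + 11/(3*L))
p(K) = -1/6 (p(K) = -2 + 11/(3*((-1*(-2)))) = -2 + (11/3)/2 = -2 + (11/3)*(1/2) = -2 + 11/6 = -1/6)
(B(-173, 219)/(971 - 1*(-13267)) - 23089)*(p(175) + 1494) = ((5 + 219/(-173))/(971 - 1*(-13267)) - 23089)*(-1/6 + 1494) = ((5 + 219*(-1/173))/(971 + 13267) - 23089)*(8963/6) = ((5 - 219/173)/14238 - 23089)*(8963/6) = ((646/173)*(1/14238) - 23089)*(8963/6) = (323/1231587 - 23089)*(8963/6) = -28436111920/1231587*8963/6 = -127436435569480/3694761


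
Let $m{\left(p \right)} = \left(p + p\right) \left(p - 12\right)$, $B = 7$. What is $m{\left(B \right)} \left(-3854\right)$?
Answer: $269780$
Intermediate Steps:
$m{\left(p \right)} = 2 p \left(-12 + p\right)$
$m{\left(B \right)} \left(-3854\right) = 2 \cdot 7 \left(-12 + 7\right) \left(-3854\right) = 2 \cdot 7 \left(-5\right) \left(-3854\right) = \left(-70\right) \left(-3854\right) = 269780$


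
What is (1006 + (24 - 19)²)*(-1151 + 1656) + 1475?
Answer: 522130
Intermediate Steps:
(1006 + (24 - 19)²)*(-1151 + 1656) + 1475 = (1006 + 5²)*505 + 1475 = (1006 + 25)*505 + 1475 = 1031*505 + 1475 = 520655 + 1475 = 522130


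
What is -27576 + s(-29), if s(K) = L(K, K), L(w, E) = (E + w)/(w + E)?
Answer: -27575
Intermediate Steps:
L(w, E) = 1 (L(w, E) = (E + w)/(E + w) = 1)
s(K) = 1
-27576 + s(-29) = -27576 + 1 = -27575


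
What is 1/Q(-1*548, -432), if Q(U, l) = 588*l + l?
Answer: -1/254448 ≈ -3.9301e-6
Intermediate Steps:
Q(U, l) = 589*l
1/Q(-1*548, -432) = 1/(589*(-432)) = 1/(-254448) = -1/254448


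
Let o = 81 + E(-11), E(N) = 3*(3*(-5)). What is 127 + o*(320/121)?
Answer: 26887/121 ≈ 222.21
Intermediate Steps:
E(N) = -45 (E(N) = 3*(-15) = -45)
o = 36 (o = 81 - 45 = 36)
127 + o*(320/121) = 127 + 36*(320/121) = 127 + 11520/121 = 26887/121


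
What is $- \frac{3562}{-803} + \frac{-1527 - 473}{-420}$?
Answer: $\frac{155102}{16863} \approx 9.1978$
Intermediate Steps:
$- \frac{3562}{-803} + \frac{-1527 - 473}{-420} = \left(-3562\right) \left(- \frac{1}{803}\right) + \left(-1527 - 473\right) \left(- \frac{1}{420}\right) = \frac{3562}{803} - - \frac{100}{21} = \frac{3562}{803} + \frac{100}{21} = \frac{155102}{16863}$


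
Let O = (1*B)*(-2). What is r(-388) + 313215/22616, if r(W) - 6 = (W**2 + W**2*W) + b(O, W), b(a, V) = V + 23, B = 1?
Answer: -1317627907177/22616 ≈ -5.8261e+7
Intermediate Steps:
O = -2 (O = (1*1)*(-2) = 1*(-2) = -2)
b(a, V) = 23 + V
r(W) = 29 + W + W**2 + W**3 (r(W) = 6 + ((W**2 + W**2*W) + (23 + W)) = 6 + ((W**2 + W**3) + (23 + W)) = 6 + (23 + W + W**2 + W**3) = 29 + W + W**2 + W**3)
r(-388) + 313215/22616 = (29 - 388 + (-388)**2 + (-388)**3) + 313215/22616 = (29 - 388 + 150544 - 58411072) + 313215*(1/22616) = -58260887 + 313215/22616 = -1317627907177/22616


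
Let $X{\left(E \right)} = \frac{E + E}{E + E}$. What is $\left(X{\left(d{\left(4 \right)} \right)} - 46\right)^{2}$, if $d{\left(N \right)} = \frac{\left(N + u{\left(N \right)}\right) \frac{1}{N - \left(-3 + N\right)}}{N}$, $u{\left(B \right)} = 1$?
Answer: $2025$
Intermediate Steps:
$d{\left(N \right)} = \frac{\frac{1}{3} + \frac{N}{3}}{N}$ ($d{\left(N \right)} = \frac{\left(N + 1\right) \frac{1}{N - \left(-3 + N\right)}}{N} = \frac{\left(1 + N\right) \frac{1}{3}}{N} = \frac{\frac{1}{3} + \frac{N}{3}}{N}$)
$X{\left(E \right)} = 1$ ($X{\left(E \right)} = \frac{2 E}{2 E} = 2 E \frac{1}{2 E} = 1$)
$\left(X{\left(d{\left(4 \right)} \right)} - 46\right)^{2} = \left(1 - 46\right)^{2} = \left(-45\right)^{2} = 2025$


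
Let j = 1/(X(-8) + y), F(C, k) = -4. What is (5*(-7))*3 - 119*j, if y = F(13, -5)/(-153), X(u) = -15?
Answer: -222348/2291 ≈ -97.053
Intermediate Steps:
y = 4/153 (y = -4/(-153) = -4*(-1/153) = 4/153 ≈ 0.026144)
j = -153/2291 (j = 1/(-15 + 4/153) = 1/(-2291/153) = -153/2291 ≈ -0.066783)
(5*(-7))*3 - 119*j = (5*(-7))*3 - 119*(-153/2291) = -35*3 + 18207/2291 = -105 + 18207/2291 = -222348/2291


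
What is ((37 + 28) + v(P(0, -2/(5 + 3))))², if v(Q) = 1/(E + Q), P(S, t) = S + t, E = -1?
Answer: 103041/25 ≈ 4121.6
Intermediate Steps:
v(Q) = 1/(-1 + Q)
((37 + 28) + v(P(0, -2/(5 + 3))))² = ((37 + 28) + 1/(-1 + (0 - 2/(5 + 3))))² = (65 + 1/(-1 + (0 - 2/8)))² = (65 + 1/(-1 + (0 - 2*⅛)))² = (65 + 1/(-1 + (0 - ¼)))² = (65 + 1/(-1 - ¼))² = (65 + 1/(-5/4))² = (65 - ⅘)² = (321/5)² = 103041/25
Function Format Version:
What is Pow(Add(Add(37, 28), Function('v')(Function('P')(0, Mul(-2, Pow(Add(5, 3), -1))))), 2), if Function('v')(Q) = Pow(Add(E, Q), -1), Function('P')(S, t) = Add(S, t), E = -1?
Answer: Rational(103041, 25) ≈ 4121.6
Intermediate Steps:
Function('v')(Q) = Pow(Add(-1, Q), -1)
Pow(Add(Add(37, 28), Function('v')(Function('P')(0, Mul(-2, Pow(Add(5, 3), -1))))), 2) = Pow(Add(Add(37, 28), Pow(Add(-1, Add(0, Mul(-2, Pow(Add(5, 3), -1)))), -1)), 2) = Pow(Add(65, Pow(Add(-1, Add(0, Mul(-2, Pow(8, -1)))), -1)), 2) = Pow(Add(65, Pow(Add(-1, Add(0, Mul(-2, Rational(1, 8)))), -1)), 2) = Pow(Add(65, Pow(Add(-1, Add(0, Rational(-1, 4))), -1)), 2) = Pow(Add(65, Pow(Add(-1, Rational(-1, 4)), -1)), 2) = Pow(Add(65, Pow(Rational(-5, 4), -1)), 2) = Pow(Add(65, Rational(-4, 5)), 2) = Pow(Rational(321, 5), 2) = Rational(103041, 25)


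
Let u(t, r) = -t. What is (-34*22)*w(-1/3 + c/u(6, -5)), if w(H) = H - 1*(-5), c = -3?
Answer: -11594/3 ≈ -3864.7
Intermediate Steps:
w(H) = 5 + H (w(H) = H + 5 = 5 + H)
(-34*22)*w(-1/3 + c/u(6, -5)) = (-34*22)*(5 + (-1/3 - 3/((-1*6)))) = -748*(5 + (-1*⅓ - 3/(-6))) = -748*(5 + (-⅓ - 3*(-⅙))) = -748*(5 + (-⅓ + ½)) = -748*(5 + ⅙) = -748*31/6 = -11594/3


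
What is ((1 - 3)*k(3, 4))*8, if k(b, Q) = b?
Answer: -48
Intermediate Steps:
((1 - 3)*k(3, 4))*8 = ((1 - 3)*3)*8 = -2*3*8 = -6*8 = -48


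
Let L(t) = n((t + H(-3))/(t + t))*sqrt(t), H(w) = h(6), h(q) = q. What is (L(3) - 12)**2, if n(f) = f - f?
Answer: 144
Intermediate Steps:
H(w) = 6
n(f) = 0
L(t) = 0 (L(t) = 0*sqrt(t) = 0)
(L(3) - 12)**2 = (0 - 12)**2 = (-12)**2 = 144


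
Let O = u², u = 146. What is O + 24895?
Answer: 46211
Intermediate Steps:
O = 21316 (O = 146² = 21316)
O + 24895 = 21316 + 24895 = 46211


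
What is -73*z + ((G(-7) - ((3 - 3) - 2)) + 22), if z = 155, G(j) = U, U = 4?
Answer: -11287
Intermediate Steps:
G(j) = 4
-73*z + ((G(-7) - ((3 - 3) - 2)) + 22) = -73*155 + ((4 - ((3 - 3) - 2)) + 22) = -11315 + ((4 - (0 - 2)) + 22) = -11315 + ((4 - 1*(-2)) + 22) = -11315 + ((4 + 2) + 22) = -11315 + (6 + 22) = -11315 + 28 = -11287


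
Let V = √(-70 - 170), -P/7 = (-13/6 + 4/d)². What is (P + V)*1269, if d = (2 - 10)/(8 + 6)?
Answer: -2985675/4 + 5076*I*√15 ≈ -7.4642e+5 + 19659.0*I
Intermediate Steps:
d = -4/7 (d = -8/14 = -8*1/14 = -4/7 ≈ -0.57143)
P = -21175/36 (P = -7*(-13/6 + 4/(-4/7))² = -7*(-13*⅙ + 4*(-7/4))² = -7*(-13/6 - 7)² = -7*(-55/6)² = -7*3025/36 = -21175/36 ≈ -588.19)
V = 4*I*√15 (V = √(-240) = 4*I*√15 ≈ 15.492*I)
(P + V)*1269 = (-21175/36 + 4*I*√15)*1269 = -2985675/4 + 5076*I*√15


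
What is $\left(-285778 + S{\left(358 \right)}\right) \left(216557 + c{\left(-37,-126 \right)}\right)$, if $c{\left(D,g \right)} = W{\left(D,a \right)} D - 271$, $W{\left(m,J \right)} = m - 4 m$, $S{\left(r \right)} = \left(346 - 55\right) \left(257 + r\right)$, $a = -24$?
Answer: $-22663475527$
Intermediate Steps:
$S{\left(r \right)} = 74787 + 291 r$ ($S{\left(r \right)} = 291 \left(257 + r\right) = 74787 + 291 r$)
$W{\left(m,J \right)} = - 3 m$
$c{\left(D,g \right)} = -271 - 3 D^{2}$ ($c{\left(D,g \right)} = - 3 D D - 271 = - 3 D^{2} - 271 = -271 - 3 D^{2}$)
$\left(-285778 + S{\left(358 \right)}\right) \left(216557 + c{\left(-37,-126 \right)}\right) = \left(-285778 + \left(74787 + 291 \cdot 358\right)\right) \left(216557 - \left(271 + 3 \left(-37\right)^{2}\right)\right) = \left(-285778 + \left(74787 + 104178\right)\right) \left(216557 - 4378\right) = \left(-285778 + 178965\right) \left(216557 - 4378\right) = - 106813 \left(216557 - 4378\right) = \left(-106813\right) 212179 = -22663475527$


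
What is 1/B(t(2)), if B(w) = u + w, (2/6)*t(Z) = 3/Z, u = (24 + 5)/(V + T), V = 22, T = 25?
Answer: 94/481 ≈ 0.19543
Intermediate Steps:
u = 29/47 (u = (24 + 5)/(22 + 25) = 29/47 ≈ 0.61702)
t(Z) = 9/Z (t(Z) = 3*(3/Z) = 9/Z)
B(w) = 29/47 + w
1/B(t(2)) = 1/(29/47 + 9/2) = 1/(481/94) = 94/481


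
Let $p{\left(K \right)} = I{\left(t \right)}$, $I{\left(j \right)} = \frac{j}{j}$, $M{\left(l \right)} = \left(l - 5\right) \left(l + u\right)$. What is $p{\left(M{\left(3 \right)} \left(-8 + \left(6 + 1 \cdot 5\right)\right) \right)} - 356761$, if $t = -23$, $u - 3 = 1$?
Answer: $-356760$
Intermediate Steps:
$u = 4$ ($u = 3 + 1 = 4$)
$M{\left(l \right)} = \left(-5 + l\right) \left(4 + l\right)$ ($M{\left(l \right)} = \left(l - 5\right) \left(l + 4\right) = \left(-5 + l\right) \left(4 + l\right)$)
$I{\left(j \right)} = 1$
$p{\left(K \right)} = 1$
$p{\left(M{\left(3 \right)} \left(-8 + \left(6 + 1 \cdot 5\right)\right) \right)} - 356761 = 1 - 356761 = -356760$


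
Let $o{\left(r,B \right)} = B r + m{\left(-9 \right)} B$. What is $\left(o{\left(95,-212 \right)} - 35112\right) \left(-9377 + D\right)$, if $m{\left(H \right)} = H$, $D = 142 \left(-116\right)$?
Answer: $1378889056$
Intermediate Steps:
$D = -16472$
$o{\left(r,B \right)} = - 9 B + B r$ ($o{\left(r,B \right)} = B r - 9 B = - 9 B + B r$)
$\left(o{\left(95,-212 \right)} - 35112\right) \left(-9377 + D\right) = \left(- 212 \left(-9 + 95\right) - 35112\right) \left(-9377 - 16472\right) = \left(\left(-212\right) 86 - 35112\right) \left(-25849\right) = \left(-18232 - 35112\right) \left(-25849\right) = \left(-53344\right) \left(-25849\right) = 1378889056$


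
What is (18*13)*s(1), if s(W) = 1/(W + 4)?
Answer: 234/5 ≈ 46.800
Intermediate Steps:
s(W) = 1/(4 + W)
(18*13)*s(1) = (18*13)/(4 + 1) = 234/5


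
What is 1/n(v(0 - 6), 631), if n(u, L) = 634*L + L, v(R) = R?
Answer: 1/400685 ≈ 2.4957e-6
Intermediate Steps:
n(u, L) = 635*L
1/n(v(0 - 6), 631) = 1/(635*631) = 1/400685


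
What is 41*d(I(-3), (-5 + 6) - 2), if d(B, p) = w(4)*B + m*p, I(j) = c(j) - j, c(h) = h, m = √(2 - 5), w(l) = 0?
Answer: -41*I*√3 ≈ -71.014*I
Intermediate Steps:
m = I*√3 (m = √(-3) = I*√3 ≈ 1.732*I)
I(j) = 0 (I(j) = j - j = 0)
d(B, p) = I*p*√3 (d(B, p) = 0*B + (I*√3)*p = 0 + I*p*√3 = I*p*√3)
41*d(I(-3), (-5 + 6) - 2) = 41*(I*((-5 + 6) - 2)*√3) = 41*(I*(1 - 2)*√3) = 41*(I*(-1)*√3) = 41*(-I*√3) = -41*I*√3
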